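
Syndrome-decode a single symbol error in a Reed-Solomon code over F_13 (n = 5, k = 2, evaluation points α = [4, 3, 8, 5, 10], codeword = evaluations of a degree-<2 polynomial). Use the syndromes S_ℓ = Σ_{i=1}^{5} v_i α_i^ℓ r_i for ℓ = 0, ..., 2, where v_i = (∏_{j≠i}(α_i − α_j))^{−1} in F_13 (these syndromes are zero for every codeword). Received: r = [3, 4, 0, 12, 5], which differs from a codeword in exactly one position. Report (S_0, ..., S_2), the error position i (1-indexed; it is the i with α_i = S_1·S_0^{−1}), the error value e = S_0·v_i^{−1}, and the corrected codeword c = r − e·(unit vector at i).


S = (2, 6, 5), error at position 2, error magnitude e = 10, c = [3, 7, 0, 12, 5].

Step 1: column multipliers v_i = (∏_{j≠i}(α_i − α_j))^{−1} mod 13.
  i = 1 (α = 4): (4−3)(4−8)(4−5)(4−10) = 1·(−4)·(−1)·(−6) = −24 ≡ 2, so v_1 = 2^{−1} = 7 (mod 13).
  i = 2 (α = 3): (3−4)(3−8)(3−5)(3−10) = (−1)·(−5)·(−2)·(−7) = 70 ≡ 5, so v_2 = 5^{−1} = 8 (mod 13).
  i = 3 (α = 8): (8−4)(8−3)(8−5)(8−10) = 4·5·3·(−2) = −120 ≡ 10, so v_3 = 10^{−1} = 4 (mod 13).
  i = 4 (α = 5): (5−4)(5−3)(5−8)(5−10) = 1·2·(−3)·(−5) = 30 ≡ 4, so v_4 = 4^{−1} = 10 (mod 13).
  i = 5 (α = 10): (10−4)(10−3)(10−8)(10−5) = 6·7·2·5 = 420 ≡ 4, so v_5 = 4^{−1} = 10 (mod 13).
  v = [7, 8, 4, 10, 10].
Step 2: syndromes of r = [3, 4, 0, 12, 5] (all sums mod 13).
  S_0 = Σ v_i r_i = 7·3 + 8·4 + 4·0 + 10·12 + 10·5 = 223 ≡ 2.
  S_1 = Σ v_i α_i r_i = 7·4·3 + 8·3·4 + 4·8·0 + 10·5·12 + 10·10·5 = 1280 ≡ 6.
  α_i^2 mod 13 = [3, 9, 12, 12, 9].
  S_2 = Σ v_i α_i^2 r_i = 7·3·3 + 8·9·4 + 4·12·0 + 10·12·12 + 10·9·5 = 2241 ≡ 5.
  S = (2, 6, 5) ≠ 0, so r is not a codeword (an error is present).
Step 3: locate the error. For a single error e at position i, S_ℓ = v_i·e·α_i^ℓ, so α_err = S_1/S_0.
  S_0^{−1} = 2^{−1} = 7 (mod 13), so α_err = 6·7 = 42 ≡ 3 = α_2. Error position i = 2.
  Consistency check: S_2/S_1 = 5·11 = 55 ≡ 3 = α_err ✓ (single-error assumption holds).
Step 4: error magnitude e = S_0/v_2 = S_0·∏_{j≠2}(α_2 − α_j) = 2·5 = 10 ≡ 10 (mod 13).
Step 5: correct position 2: c_2 = r_2 − e = 4 − 10 ≡ 7 (mod 13). Hence c = [3, 7, 0, 12, 5].
  Check: interpolating c through the α_i gives m(x) = 6 + 9·x (degree < 2) with m(α_i) = c_i for every i, so c is indeed a codeword.


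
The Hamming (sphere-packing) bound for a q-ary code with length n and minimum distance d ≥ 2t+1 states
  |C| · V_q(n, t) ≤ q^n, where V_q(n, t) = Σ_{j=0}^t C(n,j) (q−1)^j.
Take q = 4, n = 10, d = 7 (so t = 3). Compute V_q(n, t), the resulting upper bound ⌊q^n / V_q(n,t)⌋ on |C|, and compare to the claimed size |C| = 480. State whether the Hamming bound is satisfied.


V_q(n, t) = 3676, q^n = 1048576, Hamming bound = 285, |C| = 480 > bound (violated).

Step 1: Compute V_q(n, t) = Σ_{j=0}^3 C(n, j) (q−1)^j.
  j = 0: C(10,0)·(3)^0 = 1·1 = 1.
  j = 1: C(10,1)·(3)^1 = 10·3 = 30.
  j = 2: C(10,2)·(3)^2 = 45·9 = 405.
  j = 3: C(10,3)·(3)^3 = 120·27 = 3240.
  V_q(n, t) = 1 + 30 + 405 + 3240 = 3676.
Step 2: q^n = 4^10 = 1048576.
Step 3: Hamming bound ⌊q^n / V_q(n,t)⌋ = ⌊1048576/3676⌋ = 285.
Step 4: Compare |C| = 480 to 285: violated.
The claimed |C| lies above the Hamming bound, so no 4-ary code of length 10 with d ≥ 7 can have 480 codewords.


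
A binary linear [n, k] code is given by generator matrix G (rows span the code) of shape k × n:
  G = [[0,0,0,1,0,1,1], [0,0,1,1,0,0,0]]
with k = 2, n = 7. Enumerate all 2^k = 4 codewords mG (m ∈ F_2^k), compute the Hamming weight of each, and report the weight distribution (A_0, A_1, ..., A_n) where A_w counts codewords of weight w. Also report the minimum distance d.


Weight distribution: A_0 = 1, A_2 = 1, A_3 = 2. Minimum distance d = 2.

Enumerate all 2^2 = 4 messages m ∈ F_2^2.
For each, compute codeword c = mG in F_2^7, then tally its weight.
  m = 00 → c = 0000000, weight = 0.
  m = 10 → c = 0001011, weight = 3.
  m = 01 → c = 0011000, weight = 2.
  m = 11 → c = 0010011, weight = 3.
Tally weights:
  weight 0: 1 codewords.
  weight 2: 1 codewords.
  weight 3: 2 codewords.
Minimum distance d = smallest w > 0 with A_w > 0 = 2.
Sanity: Σ A_w = 4 = 2^2 = 4 ✓.


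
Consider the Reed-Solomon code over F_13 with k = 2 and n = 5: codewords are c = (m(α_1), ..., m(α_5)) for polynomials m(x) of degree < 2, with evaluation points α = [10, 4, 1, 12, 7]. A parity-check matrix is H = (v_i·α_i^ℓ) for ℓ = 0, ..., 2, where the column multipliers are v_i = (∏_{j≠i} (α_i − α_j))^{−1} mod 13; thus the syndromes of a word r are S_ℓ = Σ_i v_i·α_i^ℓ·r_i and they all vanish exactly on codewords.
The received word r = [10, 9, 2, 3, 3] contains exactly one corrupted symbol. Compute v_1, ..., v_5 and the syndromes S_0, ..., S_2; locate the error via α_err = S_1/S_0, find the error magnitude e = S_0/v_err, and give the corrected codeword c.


S = (4, 9, 4), error at position 4, error magnitude e = 10, c = [10, 9, 2, 6, 3].

Step 1: column multipliers v_i = (∏_{j≠i}(α_i − α_j))^{−1} mod 13.
  i = 1 (α = 10): (10−4)(10−1)(10−12)(10−7) = 6·9·(−2)·3 = −324 ≡ 1, so v_1 = 1^{−1} = 1 (mod 13).
  i = 2 (α = 4): (4−10)(4−1)(4−12)(4−7) = (−6)·3·(−8)·(−3) = −432 ≡ 10, so v_2 = 10^{−1} = 4 (mod 13).
  i = 3 (α = 1): (1−10)(1−4)(1−12)(1−7) = (−9)·(−3)·(−11)·(−6) = 1782 ≡ 1, so v_3 = 1^{−1} = 1 (mod 13).
  i = 4 (α = 12): (12−10)(12−4)(12−1)(12−7) = 2·8·11·5 = 880 ≡ 9, so v_4 = 9^{−1} = 3 (mod 13).
  i = 5 (α = 7): (7−10)(7−4)(7−1)(7−12) = (−3)·3·6·(−5) = 270 ≡ 10, so v_5 = 10^{−1} = 4 (mod 13).
  v = [1, 4, 1, 3, 4].
Step 2: syndromes of r = [10, 9, 2, 3, 3] (all sums mod 13).
  S_0 = Σ v_i r_i = 1·10 + 4·9 + 1·2 + 3·3 + 4·3 = 69 ≡ 4.
  S_1 = Σ v_i α_i r_i = 1·10·10 + 4·4·9 + 1·1·2 + 3·12·3 + 4·7·3 = 438 ≡ 9.
  α_i^2 mod 13 = [9, 3, 1, 1, 10].
  S_2 = Σ v_i α_i^2 r_i = 1·9·10 + 4·3·9 + 1·1·2 + 3·1·3 + 4·10·3 = 329 ≡ 4.
  S = (4, 9, 4) ≠ 0, so r is not a codeword (an error is present).
Step 3: locate the error. For a single error e at position i, S_ℓ = v_i·e·α_i^ℓ, so α_err = S_1/S_0.
  S_0^{−1} = 4^{−1} = 10 (mod 13), so α_err = 9·10 = 90 ≡ 12 = α_4. Error position i = 4.
  Consistency check: S_2/S_1 = 4·3 = 12 ≡ 12 = α_err ✓ (single-error assumption holds).
Step 4: error magnitude e = S_0/v_4 = S_0·∏_{j≠4}(α_4 − α_j) = 4·9 = 36 ≡ 10 (mod 13).
Step 5: correct position 4: c_4 = r_4 − e = 3 − 10 ≡ 6 (mod 13). Hence c = [10, 9, 2, 6, 3].
  Check: interpolating c through the α_i gives m(x) = 4 + 11·x (degree < 2) with m(α_i) = c_i for every i, so c is indeed a codeword.


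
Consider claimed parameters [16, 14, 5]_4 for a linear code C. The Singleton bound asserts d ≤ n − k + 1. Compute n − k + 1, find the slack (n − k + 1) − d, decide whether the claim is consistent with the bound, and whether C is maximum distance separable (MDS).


Singleton RHS = n − k + 1 = 3, slack = -2, bound violated (no such code; not MDS).

Singleton bound: d ≤ n − k + 1.
Here n = 16, k = 14, so n − k + 1 = 3.
Given d = 5, check d ≤ 3: NO.
Slack = (n − k + 1) − d = -2.
The slack is negative: d = 5 exceeds n − k + 1 = 3 by 2, so the Singleton bound is violated and no linear [16, 14, 5]_4 code can exist. In particular it is not MDS (MDS requires d = n − k + 1 exactly).
Description: the claimed parameters are [16, 14, 5]_4; such a code would be impossible (violates the Singleton bound).


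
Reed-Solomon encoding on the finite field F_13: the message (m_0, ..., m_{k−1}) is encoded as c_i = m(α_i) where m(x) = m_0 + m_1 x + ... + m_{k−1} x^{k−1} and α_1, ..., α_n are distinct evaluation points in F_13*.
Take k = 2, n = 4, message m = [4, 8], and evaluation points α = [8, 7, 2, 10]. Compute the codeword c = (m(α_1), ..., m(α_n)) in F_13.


c = [3, 8, 7, 6]

Message polynomial: m(x) = 4 + 8·x (mod 13).
For each evaluation point α_i, compute m(α_i) mod 13:
  α_1 = 8: Horner steps 8 → 3, so m(8) = 3.
  α_2 = 7: Horner steps 8 → 8, so m(7) = 8.
  α_3 = 2: Horner steps 8 → 7, so m(2) = 7.
  α_4 = 10: Horner steps 8 → 6, so m(10) = 6.
Codeword c = [3, 8, 7, 6] ∈ F_13^4.


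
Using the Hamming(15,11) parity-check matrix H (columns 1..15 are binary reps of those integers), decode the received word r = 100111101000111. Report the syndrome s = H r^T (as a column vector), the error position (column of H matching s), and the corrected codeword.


s = (0, 1, 0, 0)^T, error position = 4, corrected codeword c = 100011101000111

Compute s = H r^T mod 2 one row at a time:
  s_1 = 0 + 1 + 0 + 0 + 0 + 1 + 1 + 1 = 4 ≡ 0 (mod 2).
  s_2 = 1 + 1 + 1 + 1 + 0 + 1 + 1 + 1 = 7 ≡ 1 (mod 2).
  s_3 = 0 + 0 + 1 + 1 + 0 + 0 + 1 + 1 = 4 ≡ 0 (mod 2).
  s_4 = 1 + 0 + 1 + 1 + 1 + 0 + 1 + 1 = 6 ≡ 0 (mod 2).
s = (0, 1, 0, 0)^T — this equals column 4 of H (binary 0100), so error is at position 4.
Correct: flip bit 4 of r = 100111101000111 to get c = 100011101000111.


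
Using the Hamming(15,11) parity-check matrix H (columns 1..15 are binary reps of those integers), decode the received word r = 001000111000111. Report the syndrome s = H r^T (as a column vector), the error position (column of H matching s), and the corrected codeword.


s = (1, 0, 0, 1)^T, error position = 9, corrected codeword c = 001000110000111

Compute s = H r^T mod 2 one row at a time:
  s_1 = 1 + 1 + 0 + 0 + 0 + 1 + 1 + 1 = 5 ≡ 1 (mod 2).
  s_2 = 0 + 0 + 0 + 1 + 0 + 1 + 1 + 1 = 4 ≡ 0 (mod 2).
  s_3 = 0 + 1 + 0 + 1 + 0 + 0 + 1 + 1 = 4 ≡ 0 (mod 2).
  s_4 = 0 + 1 + 0 + 1 + 1 + 0 + 1 + 1 = 5 ≡ 1 (mod 2).
s = (1, 0, 0, 1)^T — this equals column 9 of H (binary 1001), so error is at position 9.
Correct: flip bit 9 of r = 001000111000111 to get c = 001000110000111.


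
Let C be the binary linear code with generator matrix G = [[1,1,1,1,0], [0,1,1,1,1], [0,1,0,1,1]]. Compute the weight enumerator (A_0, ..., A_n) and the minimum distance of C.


Weight distribution: A_0 = 1, A_1 = 1, A_2 = 1, A_3 = 3, A_4 = 2. Minimum distance d = 1.

Enumerate all 2^3 = 8 messages m ∈ F_2^3.
For each, compute codeword c = mG in F_2^5, then tally its weight.
  m = 000 → c = 00000, weight = 0.
  m = 100 → c = 11110, weight = 4.
  m = 010 → c = 01111, weight = 4.
  m = 110 → c = 10001, weight = 2.
  m = 001 → c = 01011, weight = 3.
  m = 101 → c = 10101, weight = 3.
  m = 011 → c = 00100, weight = 1.
  m = 111 → c = 11010, weight = 3.
Tally weights:
  weight 0: 1 codewords.
  weight 1: 1 codewords.
  weight 2: 1 codewords.
  weight 3: 3 codewords.
  weight 4: 2 codewords.
Minimum distance d = smallest w > 0 with A_w > 0 = 1.
Sanity: Σ A_w = 8 = 2^3 = 8 ✓.


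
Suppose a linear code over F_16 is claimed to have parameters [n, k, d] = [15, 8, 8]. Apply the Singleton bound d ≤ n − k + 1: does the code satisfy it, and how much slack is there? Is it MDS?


Singleton RHS = n − k + 1 = 8, slack = 0, bound satisfied, MDS.

Singleton bound: d ≤ n − k + 1.
Here n = 15, k = 8, so n − k + 1 = 8.
Given d = 8, check d ≤ 8: YES.
Slack = (n − k + 1) − d = 0.
The code is MDS (slack = 0).
Description: the claimed parameters are [15, 8, 8]_16; such a code would be MDS (meets Singleton bound).


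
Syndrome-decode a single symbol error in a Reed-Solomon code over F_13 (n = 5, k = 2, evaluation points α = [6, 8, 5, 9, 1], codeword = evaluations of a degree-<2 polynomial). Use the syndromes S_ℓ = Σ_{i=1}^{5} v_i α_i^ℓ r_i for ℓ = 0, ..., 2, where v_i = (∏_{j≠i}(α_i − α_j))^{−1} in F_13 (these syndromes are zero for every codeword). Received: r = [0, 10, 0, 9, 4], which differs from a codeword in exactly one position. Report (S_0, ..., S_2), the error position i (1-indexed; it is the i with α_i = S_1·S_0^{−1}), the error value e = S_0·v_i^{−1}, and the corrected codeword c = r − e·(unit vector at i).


S = (10, 8, 9), error at position 1, error magnitude e = 1, c = [12, 10, 0, 9, 4].

Step 1: column multipliers v_i = (∏_{j≠i}(α_i − α_j))^{−1} mod 13.
  i = 1 (α = 6): (6−8)(6−5)(6−9)(6−1) = (−2)·1·(−3)·5 = 30 ≡ 4, so v_1 = 4^{−1} = 10 (mod 13).
  i = 2 (α = 8): (8−6)(8−5)(8−9)(8−1) = 2·3·(−1)·7 = −42 ≡ 10, so v_2 = 10^{−1} = 4 (mod 13).
  i = 3 (α = 5): (5−6)(5−8)(5−9)(5−1) = (−1)·(−3)·(−4)·4 = −48 ≡ 4, so v_3 = 4^{−1} = 10 (mod 13).
  i = 4 (α = 9): (9−6)(9−8)(9−5)(9−1) = 3·1·4·8 = 96 ≡ 5, so v_4 = 5^{−1} = 8 (mod 13).
  i = 5 (α = 1): (1−6)(1−8)(1−5)(1−9) = (−5)·(−7)·(−4)·(−8) = 1120 ≡ 2, so v_5 = 2^{−1} = 7 (mod 13).
  v = [10, 4, 10, 8, 7].
Step 2: syndromes of r = [0, 10, 0, 9, 4] (all sums mod 13).
  S_0 = Σ v_i r_i = 10·0 + 4·10 + 10·0 + 8·9 + 7·4 = 140 ≡ 10.
  S_1 = Σ v_i α_i r_i = 10·6·0 + 4·8·10 + 10·5·0 + 8·9·9 + 7·1·4 = 996 ≡ 8.
  α_i^2 mod 13 = [10, 12, 12, 3, 1].
  S_2 = Σ v_i α_i^2 r_i = 10·10·0 + 4·12·10 + 10·12·0 + 8·3·9 + 7·1·4 = 724 ≡ 9.
  S = (10, 8, 9) ≠ 0, so r is not a codeword (an error is present).
Step 3: locate the error. For a single error e at position i, S_ℓ = v_i·e·α_i^ℓ, so α_err = S_1/S_0.
  S_0^{−1} = 10^{−1} = 4 (mod 13), so α_err = 8·4 = 32 ≡ 6 = α_1. Error position i = 1.
  Consistency check: S_2/S_1 = 9·5 = 45 ≡ 6 = α_err ✓ (single-error assumption holds).
Step 4: error magnitude e = S_0/v_1 = S_0·∏_{j≠1}(α_1 − α_j) = 10·4 = 40 ≡ 1 (mod 13).
Step 5: correct position 1: c_1 = r_1 − e = 0 − 1 ≡ 12 (mod 13). Hence c = [12, 10, 0, 9, 4].
  Check: interpolating c through the α_i gives m(x) = 5 + 12·x (degree < 2) with m(α_i) = c_i for every i, so c is indeed a codeword.


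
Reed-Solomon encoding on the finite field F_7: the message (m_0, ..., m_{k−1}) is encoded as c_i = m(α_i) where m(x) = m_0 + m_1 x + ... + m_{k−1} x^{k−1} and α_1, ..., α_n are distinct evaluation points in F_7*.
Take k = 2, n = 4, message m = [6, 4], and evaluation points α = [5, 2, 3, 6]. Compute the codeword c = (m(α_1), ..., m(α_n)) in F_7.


c = [5, 0, 4, 2]

Message polynomial: m(x) = 6 + 4·x (mod 7).
For each evaluation point α_i, compute m(α_i) mod 7:
  α_1 = 5: Horner steps 4 → 5, so m(5) = 5.
  α_2 = 2: Horner steps 4 → 0, so m(2) = 0.
  α_3 = 3: Horner steps 4 → 4, so m(3) = 4.
  α_4 = 6: Horner steps 4 → 2, so m(6) = 2.
Codeword c = [5, 0, 4, 2] ∈ F_7^4.


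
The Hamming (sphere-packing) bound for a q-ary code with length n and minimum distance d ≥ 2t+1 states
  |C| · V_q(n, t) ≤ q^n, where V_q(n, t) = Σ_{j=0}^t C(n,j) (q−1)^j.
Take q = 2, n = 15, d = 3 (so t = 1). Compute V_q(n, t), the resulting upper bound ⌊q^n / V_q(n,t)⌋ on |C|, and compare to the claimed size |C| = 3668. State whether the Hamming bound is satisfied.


V_q(n, t) = 16, q^n = 32768, Hamming bound = 2048, |C| = 3668 > bound (violated).

Step 1: Compute V_q(n, t) = Σ_{j=0}^1 C(n, j) (q−1)^j.
  j = 0: C(15,0)·(1)^0 = 1·1 = 1.
  j = 1: C(15,1)·(1)^1 = 15·1 = 15.
  V_q(n, t) = 1 + 15 = 16.
Step 2: q^n = 2^15 = 32768.
Step 3: Hamming bound ⌊q^n / V_q(n,t)⌋ = ⌊32768/16⌋ = 2048.
Step 4: Compare |C| = 3668 to 2048: violated.
The claimed |C| lies above the Hamming bound, so no 2-ary code of length 15 with d ≥ 3 can have 3668 codewords.


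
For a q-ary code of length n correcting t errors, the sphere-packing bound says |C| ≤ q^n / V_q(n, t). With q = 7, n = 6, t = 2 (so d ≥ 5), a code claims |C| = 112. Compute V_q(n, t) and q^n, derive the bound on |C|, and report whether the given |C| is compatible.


V_q(n, t) = 577, q^n = 117649, Hamming bound = 203, |C| = 112 ≤ bound (satisfied).

Step 1: Compute V_q(n, t) = Σ_{j=0}^2 C(n, j) (q−1)^j.
  j = 0: C(6,0)·(6)^0 = 1·1 = 1.
  j = 1: C(6,1)·(6)^1 = 6·6 = 36.
  j = 2: C(6,2)·(6)^2 = 15·36 = 540.
  V_q(n, t) = 1 + 36 + 540 = 577.
Step 2: q^n = 7^6 = 117649.
Step 3: Hamming bound ⌊q^n / V_q(n,t)⌋ = ⌊117649/577⌋ = 203.
Step 4: Compare |C| = 112 to 203: satisfied.
The claimed |C| lies below the Hamming bound.


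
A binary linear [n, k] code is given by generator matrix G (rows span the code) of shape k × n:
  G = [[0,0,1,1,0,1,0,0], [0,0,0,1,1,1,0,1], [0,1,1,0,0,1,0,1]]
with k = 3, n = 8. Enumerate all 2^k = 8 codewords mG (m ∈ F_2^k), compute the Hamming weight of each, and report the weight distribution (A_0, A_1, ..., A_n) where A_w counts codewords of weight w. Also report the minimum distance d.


Weight distribution: A_0 = 1, A_3 = 4, A_4 = 3. Minimum distance d = 3.

Enumerate all 2^3 = 8 messages m ∈ F_2^3.
For each, compute codeword c = mG in F_2^8, then tally its weight.
  m = 000 → c = 00000000, weight = 0.
  m = 100 → c = 00110100, weight = 3.
  m = 010 → c = 00011101, weight = 4.
  m = 110 → c = 00101001, weight = 3.
  m = 001 → c = 01100101, weight = 4.
  m = 101 → c = 01010001, weight = 3.
  m = 011 → c = 01111000, weight = 4.
  m = 111 → c = 01001100, weight = 3.
Tally weights:
  weight 0: 1 codewords.
  weight 3: 4 codewords.
  weight 4: 3 codewords.
Minimum distance d = smallest w > 0 with A_w > 0 = 3.
Sanity: Σ A_w = 8 = 2^3 = 8 ✓.


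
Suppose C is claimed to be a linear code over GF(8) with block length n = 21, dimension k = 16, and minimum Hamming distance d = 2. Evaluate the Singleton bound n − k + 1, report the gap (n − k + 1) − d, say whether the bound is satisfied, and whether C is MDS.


Singleton RHS = n − k + 1 = 6, slack = 4, bound satisfied, not MDS.

Singleton bound: d ≤ n − k + 1.
Here n = 21, k = 16, so n − k + 1 = 6.
Given d = 2, check d ≤ 6: YES.
Slack = (n − k + 1) − d = 4.
The code is NOT MDS (slack = 4 > 0).
Description: the claimed parameters are [21, 16, 2]_8; such a code would be non-MDS.


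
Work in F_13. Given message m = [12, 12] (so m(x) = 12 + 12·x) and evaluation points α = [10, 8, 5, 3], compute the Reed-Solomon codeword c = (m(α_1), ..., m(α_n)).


c = [2, 4, 7, 9]

Message polynomial: m(x) = 12 + 12·x (mod 13).
For each evaluation point α_i, compute m(α_i) mod 13:
  α_1 = 10: Horner steps 12 → 2, so m(10) = 2.
  α_2 = 8: Horner steps 12 → 4, so m(8) = 4.
  α_3 = 5: Horner steps 12 → 7, so m(5) = 7.
  α_4 = 3: Horner steps 12 → 9, so m(3) = 9.
Codeword c = [2, 4, 7, 9] ∈ F_13^4.


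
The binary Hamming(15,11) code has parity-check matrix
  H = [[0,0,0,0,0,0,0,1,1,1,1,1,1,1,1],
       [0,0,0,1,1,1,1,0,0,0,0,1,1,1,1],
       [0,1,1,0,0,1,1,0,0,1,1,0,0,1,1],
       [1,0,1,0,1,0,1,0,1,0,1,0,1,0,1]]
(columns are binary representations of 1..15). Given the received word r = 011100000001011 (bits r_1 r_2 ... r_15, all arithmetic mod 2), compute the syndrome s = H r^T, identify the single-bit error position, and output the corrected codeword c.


s = (1, 0, 0, 0)^T, error position = 8, corrected codeword c = 011100010001011

Compute s = H r^T mod 2 one row at a time:
  s_1 = 0 + 0 + 0 + 0 + 1 + 0 + 1 + 1 = 3 ≡ 1 (mod 2).
  s_2 = 1 + 0 + 0 + 0 + 1 + 0 + 1 + 1 = 4 ≡ 0 (mod 2).
  s_3 = 1 + 1 + 0 + 0 + 0 + 0 + 1 + 1 = 4 ≡ 0 (mod 2).
  s_4 = 0 + 1 + 0 + 0 + 0 + 0 + 0 + 1 = 2 ≡ 0 (mod 2).
s = (1, 0, 0, 0)^T — this equals column 8 of H (binary 1000), so error is at position 8.
Correct: flip bit 8 of r = 011100000001011 to get c = 011100010001011.


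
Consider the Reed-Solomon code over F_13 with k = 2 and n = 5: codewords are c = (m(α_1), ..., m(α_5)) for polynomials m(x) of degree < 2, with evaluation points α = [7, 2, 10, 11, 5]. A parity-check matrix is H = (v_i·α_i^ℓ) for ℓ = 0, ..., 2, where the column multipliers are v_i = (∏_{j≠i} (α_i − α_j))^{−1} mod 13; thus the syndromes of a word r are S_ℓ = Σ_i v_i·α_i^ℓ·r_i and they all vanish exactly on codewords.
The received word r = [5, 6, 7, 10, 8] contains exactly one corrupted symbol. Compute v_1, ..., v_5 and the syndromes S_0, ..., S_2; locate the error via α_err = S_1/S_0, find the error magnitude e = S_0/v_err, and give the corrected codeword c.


S = (3, 7, 12), error at position 4, error magnitude e = 11, c = [5, 6, 7, 12, 8].

Step 1: column multipliers v_i = (∏_{j≠i}(α_i − α_j))^{−1} mod 13.
  i = 1 (α = 7): (7−2)(7−10)(7−11)(7−5) = 5·(−3)·(−4)·2 = 120 ≡ 3, so v_1 = 3^{−1} = 9 (mod 13).
  i = 2 (α = 2): (2−7)(2−10)(2−11)(2−5) = (−5)·(−8)·(−9)·(−3) = 1080 ≡ 1, so v_2 = 1^{−1} = 1 (mod 13).
  i = 3 (α = 10): (10−7)(10−2)(10−11)(10−5) = 3·8·(−1)·5 = −120 ≡ 10, so v_3 = 10^{−1} = 4 (mod 13).
  i = 4 (α = 11): (11−7)(11−2)(11−10)(11−5) = 4·9·1·6 = 216 ≡ 8, so v_4 = 8^{−1} = 5 (mod 13).
  i = 5 (α = 5): (5−7)(5−2)(5−10)(5−11) = (−2)·3·(−5)·(−6) = −180 ≡ 2, so v_5 = 2^{−1} = 7 (mod 13).
  v = [9, 1, 4, 5, 7].
Step 2: syndromes of r = [5, 6, 7, 10, 8] (all sums mod 13).
  S_0 = Σ v_i r_i = 9·5 + 1·6 + 4·7 + 5·10 + 7·8 = 185 ≡ 3.
  S_1 = Σ v_i α_i r_i = 9·7·5 + 1·2·6 + 4·10·7 + 5·11·10 + 7·5·8 = 1437 ≡ 7.
  α_i^2 mod 13 = [10, 4, 9, 4, 12].
  S_2 = Σ v_i α_i^2 r_i = 9·10·5 + 1·4·6 + 4·9·7 + 5·4·10 + 7·12·8 = 1598 ≡ 12.
  S = (3, 7, 12) ≠ 0, so r is not a codeword (an error is present).
Step 3: locate the error. For a single error e at position i, S_ℓ = v_i·e·α_i^ℓ, so α_err = S_1/S_0.
  S_0^{−1} = 3^{−1} = 9 (mod 13), so α_err = 7·9 = 63 ≡ 11 = α_4. Error position i = 4.
  Consistency check: S_2/S_1 = 12·2 = 24 ≡ 11 = α_err ✓ (single-error assumption holds).
Step 4: error magnitude e = S_0/v_4 = S_0·∏_{j≠4}(α_4 − α_j) = 3·8 = 24 ≡ 11 (mod 13).
Step 5: correct position 4: c_4 = r_4 − e = 10 − 11 ≡ 12 (mod 13). Hence c = [5, 6, 7, 12, 8].
  Check: interpolating c through the α_i gives m(x) = 9 + 5·x (degree < 2) with m(α_i) = c_i for every i, so c is indeed a codeword.


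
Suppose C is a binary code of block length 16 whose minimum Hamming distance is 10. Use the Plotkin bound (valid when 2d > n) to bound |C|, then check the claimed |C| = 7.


Plotkin bound M ≤ 4; given |C| = 7 > bound (violated).

Check applicability: 2d = 20, n = 16.
2d − n = 4 > 0, so Plotkin applies.
Compute d/(2d−n) = 10/4 ≈ 2.5000.
⌊d/(2d−n)⌋ = 2.
Plotkin bound: M ≤ 2·2 = 4.
Given |C| = 7, check: VIOLATED.
This |C| is above the Plotkin bound, so no binary code with n = 16, d = 10 and 7 codewords exists.


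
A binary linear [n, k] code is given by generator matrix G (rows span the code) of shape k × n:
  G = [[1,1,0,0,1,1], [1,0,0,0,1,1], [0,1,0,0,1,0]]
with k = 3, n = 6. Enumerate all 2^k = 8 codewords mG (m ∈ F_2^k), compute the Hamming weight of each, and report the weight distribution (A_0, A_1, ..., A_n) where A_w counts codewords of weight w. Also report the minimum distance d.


Weight distribution: A_0 = 1, A_1 = 2, A_2 = 2, A_3 = 2, A_4 = 1. Minimum distance d = 1.

Enumerate all 2^3 = 8 messages m ∈ F_2^3.
For each, compute codeword c = mG in F_2^6, then tally its weight.
  m = 000 → c = 000000, weight = 0.
  m = 100 → c = 110011, weight = 4.
  m = 010 → c = 100011, weight = 3.
  m = 110 → c = 010000, weight = 1.
  m = 001 → c = 010010, weight = 2.
  m = 101 → c = 100001, weight = 2.
  m = 011 → c = 110001, weight = 3.
  m = 111 → c = 000010, weight = 1.
Tally weights:
  weight 0: 1 codewords.
  weight 1: 2 codewords.
  weight 2: 2 codewords.
  weight 3: 2 codewords.
  weight 4: 1 codewords.
Minimum distance d = smallest w > 0 with A_w > 0 = 1.
Sanity: Σ A_w = 8 = 2^3 = 8 ✓.


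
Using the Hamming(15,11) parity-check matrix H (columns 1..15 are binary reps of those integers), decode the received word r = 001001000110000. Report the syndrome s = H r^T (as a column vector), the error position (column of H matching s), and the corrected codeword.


s = (0, 1, 0, 0)^T, error position = 4, corrected codeword c = 001101000110000

Compute s = H r^T mod 2 one row at a time:
  s_1 = 0 + 0 + 1 + 1 + 0 + 0 + 0 + 0 = 2 ≡ 0 (mod 2).
  s_2 = 0 + 0 + 1 + 0 + 0 + 0 + 0 + 0 = 1 ≡ 1 (mod 2).
  s_3 = 0 + 1 + 1 + 0 + 1 + 1 + 0 + 0 = 4 ≡ 0 (mod 2).
  s_4 = 0 + 1 + 0 + 0 + 0 + 1 + 0 + 0 = 2 ≡ 0 (mod 2).
s = (0, 1, 0, 0)^T — this equals column 4 of H (binary 0100), so error is at position 4.
Correct: flip bit 4 of r = 001001000110000 to get c = 001101000110000.


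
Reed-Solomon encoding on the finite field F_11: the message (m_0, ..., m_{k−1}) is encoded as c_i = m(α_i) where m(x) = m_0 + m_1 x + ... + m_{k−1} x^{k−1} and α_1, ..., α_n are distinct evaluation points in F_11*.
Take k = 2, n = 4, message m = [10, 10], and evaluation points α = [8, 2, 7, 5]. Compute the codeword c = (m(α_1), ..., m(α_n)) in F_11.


c = [2, 8, 3, 5]

Message polynomial: m(x) = 10 + 10·x (mod 11).
For each evaluation point α_i, compute m(α_i) mod 11:
  α_1 = 8: Horner steps 10 → 2, so m(8) = 2.
  α_2 = 2: Horner steps 10 → 8, so m(2) = 8.
  α_3 = 7: Horner steps 10 → 3, so m(7) = 3.
  α_4 = 5: Horner steps 10 → 5, so m(5) = 5.
Codeword c = [2, 8, 3, 5] ∈ F_11^4.


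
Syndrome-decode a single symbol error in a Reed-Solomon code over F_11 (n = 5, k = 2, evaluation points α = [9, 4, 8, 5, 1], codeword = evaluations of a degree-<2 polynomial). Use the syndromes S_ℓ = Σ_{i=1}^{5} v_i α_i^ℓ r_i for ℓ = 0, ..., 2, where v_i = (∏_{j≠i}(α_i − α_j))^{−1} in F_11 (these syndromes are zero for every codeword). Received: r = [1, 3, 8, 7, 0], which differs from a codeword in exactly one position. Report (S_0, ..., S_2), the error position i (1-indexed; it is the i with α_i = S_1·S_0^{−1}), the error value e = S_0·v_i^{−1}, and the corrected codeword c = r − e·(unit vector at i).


S = (9, 9, 9), error at position 5, error magnitude e = 9, c = [1, 3, 8, 7, 2].

Step 1: column multipliers v_i = (∏_{j≠i}(α_i − α_j))^{−1} mod 11.
  i = 1 (α = 9): (9−4)(9−8)(9−5)(9−1) = 5·1·4·8 = 160 ≡ 6, so v_1 = 6^{−1} = 2 (mod 11).
  i = 2 (α = 4): (4−9)(4−8)(4−5)(4−1) = (−5)·(−4)·(−1)·3 = −60 ≡ 6, so v_2 = 6^{−1} = 2 (mod 11).
  i = 3 (α = 8): (8−9)(8−4)(8−5)(8−1) = (−1)·4·3·7 = −84 ≡ 4, so v_3 = 4^{−1} = 3 (mod 11).
  i = 4 (α = 5): (5−9)(5−4)(5−8)(5−1) = (−4)·1·(−3)·4 = 48 ≡ 4, so v_4 = 4^{−1} = 3 (mod 11).
  i = 5 (α = 1): (1−9)(1−4)(1−8)(1−5) = (−8)·(−3)·(−7)·(−4) = 672 ≡ 1, so v_5 = 1^{−1} = 1 (mod 11).
  v = [2, 2, 3, 3, 1].
Step 2: syndromes of r = [1, 3, 8, 7, 0] (all sums mod 11).
  S_0 = Σ v_i r_i = 2·1 + 2·3 + 3·8 + 3·7 + 1·0 = 53 ≡ 9.
  S_1 = Σ v_i α_i r_i = 2·9·1 + 2·4·3 + 3·8·8 + 3·5·7 + 1·1·0 = 339 ≡ 9.
  α_i^2 mod 11 = [4, 5, 9, 3, 1].
  S_2 = Σ v_i α_i^2 r_i = 2·4·1 + 2·5·3 + 3·9·8 + 3·3·7 + 1·1·0 = 317 ≡ 9.
  S = (9, 9, 9) ≠ 0, so r is not a codeword (an error is present).
Step 3: locate the error. For a single error e at position i, S_ℓ = v_i·e·α_i^ℓ, so α_err = S_1/S_0.
  S_0^{−1} = 9^{−1} = 5 (mod 11), so α_err = 9·5 = 45 ≡ 1 = α_5. Error position i = 5.
  Consistency check: S_2/S_1 = 9·5 = 45 ≡ 1 = α_err ✓ (single-error assumption holds).
Step 4: error magnitude e = S_0/v_5 = S_0·∏_{j≠5}(α_5 − α_j) = 9·1 = 9 ≡ 9 (mod 11).
Step 5: correct position 5: c_5 = r_5 − e = 0 − 9 ≡ 2 (mod 11). Hence c = [1, 3, 8, 7, 2].
  Check: interpolating c through the α_i gives m(x) = 9 + 4·x (degree < 2) with m(α_i) = c_i for every i, so c is indeed a codeword.


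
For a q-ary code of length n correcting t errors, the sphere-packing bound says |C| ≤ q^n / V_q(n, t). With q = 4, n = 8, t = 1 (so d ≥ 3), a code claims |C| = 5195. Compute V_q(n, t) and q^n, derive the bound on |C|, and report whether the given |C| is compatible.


V_q(n, t) = 25, q^n = 65536, Hamming bound = 2621, |C| = 5195 > bound (violated).

Step 1: Compute V_q(n, t) = Σ_{j=0}^1 C(n, j) (q−1)^j.
  j = 0: C(8,0)·(3)^0 = 1·1 = 1.
  j = 1: C(8,1)·(3)^1 = 8·3 = 24.
  V_q(n, t) = 1 + 24 = 25.
Step 2: q^n = 4^8 = 65536.
Step 3: Hamming bound ⌊q^n / V_q(n,t)⌋ = ⌊65536/25⌋ = 2621.
Step 4: Compare |C| = 5195 to 2621: violated.
The claimed |C| lies above the Hamming bound, so no 4-ary code of length 8 with d ≥ 3 can have 5195 codewords.


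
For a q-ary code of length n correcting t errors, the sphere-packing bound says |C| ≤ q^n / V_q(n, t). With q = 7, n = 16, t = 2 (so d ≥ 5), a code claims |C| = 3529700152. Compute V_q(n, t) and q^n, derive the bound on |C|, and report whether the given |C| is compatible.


V_q(n, t) = 4417, q^n = 33232930569601, Hamming bound = 7523869270, |C| = 3529700152 ≤ bound (satisfied).

Step 1: Compute V_q(n, t) = Σ_{j=0}^2 C(n, j) (q−1)^j.
  j = 0: C(16,0)·(6)^0 = 1·1 = 1.
  j = 1: C(16,1)·(6)^1 = 16·6 = 96.
  j = 2: C(16,2)·(6)^2 = 120·36 = 4320.
  V_q(n, t) = 1 + 96 + 4320 = 4417.
Step 2: q^n = 7^16 = 33232930569601.
Step 3: Hamming bound ⌊q^n / V_q(n,t)⌋ = ⌊33232930569601/4417⌋ = 7523869270.
Step 4: Compare |C| = 3529700152 to 7523869270: satisfied.
The claimed |C| lies below the Hamming bound.


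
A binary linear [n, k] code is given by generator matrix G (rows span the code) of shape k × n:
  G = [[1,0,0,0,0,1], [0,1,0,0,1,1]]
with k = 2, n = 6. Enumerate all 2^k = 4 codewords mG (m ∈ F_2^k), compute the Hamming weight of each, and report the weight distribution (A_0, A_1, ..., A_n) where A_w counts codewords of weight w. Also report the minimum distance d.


Weight distribution: A_0 = 1, A_2 = 1, A_3 = 2. Minimum distance d = 2.

Enumerate all 2^2 = 4 messages m ∈ F_2^2.
For each, compute codeword c = mG in F_2^6, then tally its weight.
  m = 00 → c = 000000, weight = 0.
  m = 10 → c = 100001, weight = 2.
  m = 01 → c = 010011, weight = 3.
  m = 11 → c = 110010, weight = 3.
Tally weights:
  weight 0: 1 codewords.
  weight 2: 1 codewords.
  weight 3: 2 codewords.
Minimum distance d = smallest w > 0 with A_w > 0 = 2.
Sanity: Σ A_w = 4 = 2^2 = 4 ✓.


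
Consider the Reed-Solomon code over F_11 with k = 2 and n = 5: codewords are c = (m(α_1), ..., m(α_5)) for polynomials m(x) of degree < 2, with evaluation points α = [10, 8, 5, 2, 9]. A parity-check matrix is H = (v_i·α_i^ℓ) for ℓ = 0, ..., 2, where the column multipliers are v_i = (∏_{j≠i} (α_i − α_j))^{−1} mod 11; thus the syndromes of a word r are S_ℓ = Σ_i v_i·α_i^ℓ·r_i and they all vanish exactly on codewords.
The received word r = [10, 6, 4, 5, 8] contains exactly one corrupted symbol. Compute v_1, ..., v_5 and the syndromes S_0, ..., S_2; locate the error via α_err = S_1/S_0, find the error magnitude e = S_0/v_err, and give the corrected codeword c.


S = (10, 6, 8), error at position 3, error magnitude e = 4, c = [10, 6, 0, 5, 8].

Step 1: column multipliers v_i = (∏_{j≠i}(α_i − α_j))^{−1} mod 11.
  i = 1 (α = 10): (10−8)(10−5)(10−2)(10−9) = 2·5·8·1 = 80 ≡ 3, so v_1 = 3^{−1} = 4 (mod 11).
  i = 2 (α = 8): (8−10)(8−5)(8−2)(8−9) = (−2)·3·6·(−1) = 36 ≡ 3, so v_2 = 3^{−1} = 4 (mod 11).
  i = 3 (α = 5): (5−10)(5−8)(5−2)(5−9) = (−5)·(−3)·3·(−4) = −180 ≡ 7, so v_3 = 7^{−1} = 8 (mod 11).
  i = 4 (α = 2): (2−10)(2−8)(2−5)(2−9) = (−8)·(−6)·(−3)·(−7) = 1008 ≡ 7, so v_4 = 7^{−1} = 8 (mod 11).
  i = 5 (α = 9): (9−10)(9−8)(9−5)(9−2) = (−1)·1·4·7 = −28 ≡ 5, so v_5 = 5^{−1} = 9 (mod 11).
  v = [4, 4, 8, 8, 9].
Step 2: syndromes of r = [10, 6, 4, 5, 8] (all sums mod 11).
  S_0 = Σ v_i r_i = 4·10 + 4·6 + 8·4 + 8·5 + 9·8 = 208 ≡ 10.
  S_1 = Σ v_i α_i r_i = 4·10·10 + 4·8·6 + 8·5·4 + 8·2·5 + 9·9·8 = 1480 ≡ 6.
  α_i^2 mod 11 = [1, 9, 3, 4, 4].
  S_2 = Σ v_i α_i^2 r_i = 4·1·10 + 4·9·6 + 8·3·4 + 8·4·5 + 9·4·8 = 800 ≡ 8.
  S = (10, 6, 8) ≠ 0, so r is not a codeword (an error is present).
Step 3: locate the error. For a single error e at position i, S_ℓ = v_i·e·α_i^ℓ, so α_err = S_1/S_0.
  S_0^{−1} = 10^{−1} = 10 (mod 11), so α_err = 6·10 = 60 ≡ 5 = α_3. Error position i = 3.
  Consistency check: S_2/S_1 = 8·2 = 16 ≡ 5 = α_err ✓ (single-error assumption holds).
Step 4: error magnitude e = S_0/v_3 = S_0·∏_{j≠3}(α_3 − α_j) = 10·7 = 70 ≡ 4 (mod 11).
Step 5: correct position 3: c_3 = r_3 − e = 4 − 4 ≡ 0 (mod 11). Hence c = [10, 6, 0, 5, 8].
  Check: interpolating c through the α_i gives m(x) = 1 + 2·x (degree < 2) with m(α_i) = c_i for every i, so c is indeed a codeword.


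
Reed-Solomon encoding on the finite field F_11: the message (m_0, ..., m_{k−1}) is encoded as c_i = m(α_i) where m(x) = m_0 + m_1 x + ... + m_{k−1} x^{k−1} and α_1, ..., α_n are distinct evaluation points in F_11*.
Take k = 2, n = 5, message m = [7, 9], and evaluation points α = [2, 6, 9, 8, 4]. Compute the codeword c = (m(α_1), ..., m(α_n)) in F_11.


c = [3, 6, 0, 2, 10]

Message polynomial: m(x) = 7 + 9·x (mod 11).
For each evaluation point α_i, compute m(α_i) mod 11:
  α_1 = 2: Horner steps 9 → 3, so m(2) = 3.
  α_2 = 6: Horner steps 9 → 6, so m(6) = 6.
  α_3 = 9: Horner steps 9 → 0, so m(9) = 0.
  α_4 = 8: Horner steps 9 → 2, so m(8) = 2.
  α_5 = 4: Horner steps 9 → 10, so m(4) = 10.
Codeword c = [3, 6, 0, 2, 10] ∈ F_11^5.


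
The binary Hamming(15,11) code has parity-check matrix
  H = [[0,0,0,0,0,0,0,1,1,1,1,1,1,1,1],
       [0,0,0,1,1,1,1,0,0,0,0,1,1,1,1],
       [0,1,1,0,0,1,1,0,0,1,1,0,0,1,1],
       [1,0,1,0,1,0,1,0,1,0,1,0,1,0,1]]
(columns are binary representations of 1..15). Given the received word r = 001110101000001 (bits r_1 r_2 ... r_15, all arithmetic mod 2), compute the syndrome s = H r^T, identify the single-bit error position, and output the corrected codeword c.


s = (0, 0, 1, 1)^T, error position = 3, corrected codeword c = 000110101000001

Compute s = H r^T mod 2 one row at a time:
  s_1 = 0 + 1 + 0 + 0 + 0 + 0 + 0 + 1 = 2 ≡ 0 (mod 2).
  s_2 = 1 + 1 + 0 + 1 + 0 + 0 + 0 + 1 = 4 ≡ 0 (mod 2).
  s_3 = 0 + 1 + 0 + 1 + 0 + 0 + 0 + 1 = 3 ≡ 1 (mod 2).
  s_4 = 0 + 1 + 1 + 1 + 1 + 0 + 0 + 1 = 5 ≡ 1 (mod 2).
s = (0, 0, 1, 1)^T — this equals column 3 of H (binary 0011), so error is at position 3.
Correct: flip bit 3 of r = 001110101000001 to get c = 000110101000001.


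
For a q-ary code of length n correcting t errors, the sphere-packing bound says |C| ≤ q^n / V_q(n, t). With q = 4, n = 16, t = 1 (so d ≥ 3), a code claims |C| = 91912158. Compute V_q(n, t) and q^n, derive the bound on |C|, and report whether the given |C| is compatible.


V_q(n, t) = 49, q^n = 4294967296, Hamming bound = 87652393, |C| = 91912158 > bound (violated).

Step 1: Compute V_q(n, t) = Σ_{j=0}^1 C(n, j) (q−1)^j.
  j = 0: C(16,0)·(3)^0 = 1·1 = 1.
  j = 1: C(16,1)·(3)^1 = 16·3 = 48.
  V_q(n, t) = 1 + 48 = 49.
Step 2: q^n = 4^16 = 4294967296.
Step 3: Hamming bound ⌊q^n / V_q(n,t)⌋ = ⌊4294967296/49⌋ = 87652393.
Step 4: Compare |C| = 91912158 to 87652393: violated.
The claimed |C| lies above the Hamming bound, so no 4-ary code of length 16 with d ≥ 3 can have 91912158 codewords.


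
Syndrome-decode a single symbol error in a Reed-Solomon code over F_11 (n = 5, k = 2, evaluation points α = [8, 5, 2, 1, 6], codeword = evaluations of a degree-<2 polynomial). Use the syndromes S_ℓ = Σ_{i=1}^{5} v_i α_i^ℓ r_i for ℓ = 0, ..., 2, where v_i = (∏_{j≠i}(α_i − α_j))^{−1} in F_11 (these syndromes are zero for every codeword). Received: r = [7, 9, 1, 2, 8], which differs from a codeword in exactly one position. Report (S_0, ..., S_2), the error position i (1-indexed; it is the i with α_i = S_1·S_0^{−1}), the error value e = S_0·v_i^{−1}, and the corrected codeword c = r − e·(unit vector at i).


S = (10, 3, 2), error at position 1, error magnitude e = 1, c = [6, 9, 1, 2, 8].

Step 1: column multipliers v_i = (∏_{j≠i}(α_i − α_j))^{−1} mod 11.
  i = 1 (α = 8): (8−5)(8−2)(8−1)(8−6) = 3·6·7·2 = 252 ≡ 10, so v_1 = 10^{−1} = 10 (mod 11).
  i = 2 (α = 5): (5−8)(5−2)(5−1)(5−6) = (−3)·3·4·(−1) = 36 ≡ 3, so v_2 = 3^{−1} = 4 (mod 11).
  i = 3 (α = 2): (2−8)(2−5)(2−1)(2−6) = (−6)·(−3)·1·(−4) = −72 ≡ 5, so v_3 = 5^{−1} = 9 (mod 11).
  i = 4 (α = 1): (1−8)(1−5)(1−2)(1−6) = (−7)·(−4)·(−1)·(−5) = 140 ≡ 8, so v_4 = 8^{−1} = 7 (mod 11).
  i = 5 (α = 6): (6−8)(6−5)(6−2)(6−1) = (−2)·1·4·5 = −40 ≡ 4, so v_5 = 4^{−1} = 3 (mod 11).
  v = [10, 4, 9, 7, 3].
Step 2: syndromes of r = [7, 9, 1, 2, 8] (all sums mod 11).
  S_0 = Σ v_i r_i = 10·7 + 4·9 + 9·1 + 7·2 + 3·8 = 153 ≡ 10.
  S_1 = Σ v_i α_i r_i = 10·8·7 + 4·5·9 + 9·2·1 + 7·1·2 + 3·6·8 = 916 ≡ 3.
  α_i^2 mod 11 = [9, 3, 4, 1, 3].
  S_2 = Σ v_i α_i^2 r_i = 10·9·7 + 4·3·9 + 9·4·1 + 7·1·2 + 3·3·8 = 860 ≡ 2.
  S = (10, 3, 2) ≠ 0, so r is not a codeword (an error is present).
Step 3: locate the error. For a single error e at position i, S_ℓ = v_i·e·α_i^ℓ, so α_err = S_1/S_0.
  S_0^{−1} = 10^{−1} = 10 (mod 11), so α_err = 3·10 = 30 ≡ 8 = α_1. Error position i = 1.
  Consistency check: S_2/S_1 = 2·4 = 8 ≡ 8 = α_err ✓ (single-error assumption holds).
Step 4: error magnitude e = S_0/v_1 = S_0·∏_{j≠1}(α_1 − α_j) = 10·10 = 100 ≡ 1 (mod 11).
Step 5: correct position 1: c_1 = r_1 − e = 7 − 1 ≡ 6 (mod 11). Hence c = [6, 9, 1, 2, 8].
  Check: interpolating c through the α_i gives m(x) = 3 + 10·x (degree < 2) with m(α_i) = c_i for every i, so c is indeed a codeword.


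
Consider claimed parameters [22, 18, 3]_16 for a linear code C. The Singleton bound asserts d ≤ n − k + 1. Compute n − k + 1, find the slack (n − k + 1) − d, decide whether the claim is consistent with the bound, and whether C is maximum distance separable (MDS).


Singleton RHS = n − k + 1 = 5, slack = 2, bound satisfied, not MDS.

Singleton bound: d ≤ n − k + 1.
Here n = 22, k = 18, so n − k + 1 = 5.
Given d = 3, check d ≤ 5: YES.
Slack = (n − k + 1) − d = 2.
The code is NOT MDS (slack = 2 > 0).
Description: the claimed parameters are [22, 18, 3]_16; such a code would be non-MDS.


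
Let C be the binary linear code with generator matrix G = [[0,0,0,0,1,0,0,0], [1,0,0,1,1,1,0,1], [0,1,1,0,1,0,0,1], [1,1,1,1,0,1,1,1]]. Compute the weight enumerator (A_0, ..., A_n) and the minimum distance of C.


Weight distribution: A_0 = 1, A_1 = 1, A_2 = 1, A_3 = 3, A_4 = 4, A_5 = 3, A_6 = 1, A_7 = 1, A_8 = 1. Minimum distance d = 1.

Enumerate all 2^4 = 16 messages m ∈ F_2^4.
For each, compute codeword c = mG in F_2^8, then tally its weight.
  m = 0000 → c = 00000000, weight = 0.
  m = 1000 → c = 00001000, weight = 1.
  m = 0100 → c = 10011101, weight = 5.
  m = 1100 → c = 10010101, weight = 4.
  m = 0010 → c = 01101001, weight = 4.
  m = 1010 → c = 01100001, weight = 3.
  m = 0110 → c = 11110100, weight = 5.
  m = 1110 → c = 11111100, weight = 6.
  m = 0001 → c = 11110111, weight = 7.
  m = 1001 → c = 11111111, weight = 8.
  m = 0101 → c = 01101010, weight = 4.
  m = 1101 → c = 01100010, weight = 3.
  m = 0011 → c = 10011110, weight = 5.
  m = 1011 → c = 10010110, weight = 4.
  m = 0111 → c = 00000011, weight = 2.
  m = 1111 → c = 00001011, weight = 3.
Tally weights:
  weight 0: 1 codewords.
  weight 1: 1 codewords.
  weight 2: 1 codewords.
  weight 3: 3 codewords.
  weight 4: 4 codewords.
  weight 5: 3 codewords.
  weight 6: 1 codewords.
  weight 7: 1 codewords.
  weight 8: 1 codewords.
Minimum distance d = smallest w > 0 with A_w > 0 = 1.
Sanity: Σ A_w = 16 = 2^4 = 16 ✓.


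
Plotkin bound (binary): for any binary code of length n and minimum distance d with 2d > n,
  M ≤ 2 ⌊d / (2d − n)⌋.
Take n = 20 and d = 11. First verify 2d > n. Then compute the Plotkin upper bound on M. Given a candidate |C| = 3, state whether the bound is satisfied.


Plotkin bound M ≤ 10; given |C| = 3 ≤ bound (satisfied).

Check applicability: 2d = 22, n = 20.
2d − n = 2 > 0, so Plotkin applies.
Compute d/(2d−n) = 11/2 ≈ 5.5000.
⌊d/(2d−n)⌋ = 5.
Plotkin bound: M ≤ 2·5 = 10.
Given |C| = 3, check: satisfied.
This |C| is below the Plotkin bound.


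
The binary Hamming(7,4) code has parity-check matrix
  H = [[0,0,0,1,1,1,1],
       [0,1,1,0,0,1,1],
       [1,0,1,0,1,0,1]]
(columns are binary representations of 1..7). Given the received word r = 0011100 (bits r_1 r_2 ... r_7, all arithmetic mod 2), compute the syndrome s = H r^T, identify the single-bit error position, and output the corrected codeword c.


s = (0, 1, 0)^T, error position = 2, corrected codeword c = 0111100

Compute s = H r^T mod 2 one row at a time:
  s_1 = 1 + 1 + 0 + 0 = 2 ≡ 0 (mod 2).
  s_2 = 0 + 1 + 0 + 0 = 1 ≡ 1 (mod 2).
  s_3 = 0 + 1 + 1 + 0 = 2 ≡ 0 (mod 2).
s = (0, 1, 0)^T — this equals column 2 of H (binary 010), so error is at position 2.
Correct: flip bit 2 of r = 0011100 to get c = 0111100.
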